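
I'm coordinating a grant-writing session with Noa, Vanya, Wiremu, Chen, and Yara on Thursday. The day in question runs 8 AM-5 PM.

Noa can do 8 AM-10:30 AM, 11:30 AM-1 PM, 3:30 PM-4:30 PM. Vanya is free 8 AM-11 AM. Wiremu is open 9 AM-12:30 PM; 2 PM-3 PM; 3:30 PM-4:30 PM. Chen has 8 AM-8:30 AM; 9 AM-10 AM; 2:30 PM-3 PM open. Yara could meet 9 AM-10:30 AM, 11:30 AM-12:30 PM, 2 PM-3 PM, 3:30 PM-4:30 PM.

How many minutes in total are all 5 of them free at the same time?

60

Noa ∩ Vanya: 08:00-10:30.
Noa ∩ Vanya ∩ Wiremu: 09:00-10:30.
Noa ∩ Vanya ∩ Wiremu ∩ Chen: 09:00-10:00.
Noa ∩ Vanya ∩ Wiremu ∩ Chen ∩ Yara: 09:00-10:00.
So the common availability across everyone is 09:00-10:00.
That's a single block of 60 minutes.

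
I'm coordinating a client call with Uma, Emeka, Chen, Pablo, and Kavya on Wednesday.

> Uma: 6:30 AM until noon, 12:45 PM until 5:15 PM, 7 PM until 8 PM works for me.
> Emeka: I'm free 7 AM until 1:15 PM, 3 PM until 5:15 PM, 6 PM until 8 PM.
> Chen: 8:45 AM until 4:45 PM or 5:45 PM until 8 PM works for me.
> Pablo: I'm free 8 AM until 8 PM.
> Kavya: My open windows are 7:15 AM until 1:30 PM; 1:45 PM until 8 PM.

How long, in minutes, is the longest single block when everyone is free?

195

Uma ∩ Emeka: 07:00-12:00, 12:45-13:15, 15:00-17:15, 19:00-20:00.
Uma ∩ Emeka ∩ Chen: 08:45-12:00, 12:45-13:15, 15:00-16:45, 19:00-20:00.
Uma ∩ Emeka ∩ Chen ∩ Pablo: 08:45-12:00, 12:45-13:15, 15:00-16:45, 19:00-20:00.
Uma ∩ Emeka ∩ Chen ∩ Pablo ∩ Kavya: 08:45-12:00, 12:45-13:15, 15:00-16:45, 19:00-20:00.
The longest is 08:45-12:00 at 195 minutes.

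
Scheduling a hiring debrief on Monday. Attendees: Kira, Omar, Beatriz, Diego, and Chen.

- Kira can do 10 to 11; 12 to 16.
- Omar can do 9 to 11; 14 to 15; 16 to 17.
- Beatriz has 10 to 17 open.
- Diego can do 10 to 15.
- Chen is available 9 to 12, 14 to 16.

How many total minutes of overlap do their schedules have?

120

Kira ∩ Omar: 10:00-11:00, 14:00-15:00.
Kira ∩ Omar ∩ Beatriz: 10:00-11:00, 14:00-15:00.
Kira ∩ Omar ∩ Beatriz ∩ Diego: 10:00-11:00, 14:00-15:00.
Kira ∩ Omar ∩ Beatriz ∩ Diego ∩ Chen: 10:00-11:00, 14:00-15:00.
Summing the common windows: 60 + 60 = 120 minutes.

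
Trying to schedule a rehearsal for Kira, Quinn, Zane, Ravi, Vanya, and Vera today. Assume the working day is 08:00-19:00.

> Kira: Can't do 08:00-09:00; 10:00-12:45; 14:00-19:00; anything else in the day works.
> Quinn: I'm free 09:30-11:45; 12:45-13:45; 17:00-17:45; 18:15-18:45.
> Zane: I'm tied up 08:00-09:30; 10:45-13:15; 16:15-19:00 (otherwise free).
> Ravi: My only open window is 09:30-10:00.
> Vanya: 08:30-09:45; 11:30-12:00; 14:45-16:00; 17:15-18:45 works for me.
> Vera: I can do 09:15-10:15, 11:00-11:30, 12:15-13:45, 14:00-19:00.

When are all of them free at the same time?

Kira free: 09:00-10:00, 12:45-14:00 (invert busy blocks within the working day).
Quinn free: 09:30-11:45, 12:45-13:45, 17:00-17:45, 18:15-18:45.
Zane free: 09:30-10:45, 13:15-16:15 (invert busy blocks within the working day).
Ravi free: 09:30-10:00.
Vanya free: 08:30-09:45, 11:30-12:00, 14:45-16:00, 17:15-18:45.
Vera free: 09:15-10:15, 11:00-11:30, 12:15-13:45, 14:00-19:00.
Kira ∩ Quinn: 09:30-10:00, 12:45-13:45.
Kira ∩ Quinn ∩ Zane: 09:30-10:00, 13:15-13:45.
Kira ∩ Quinn ∩ Zane ∩ Ravi: 09:30-10:00.
Kira ∩ Quinn ∩ Zane ∩ Ravi ∩ Vanya: 09:30-09:45.
Kira ∩ Quinn ∩ Zane ∩ Ravi ∩ Vanya ∩ Vera: 09:30-09:45.
Those are the intersection windows.

09:30-09:45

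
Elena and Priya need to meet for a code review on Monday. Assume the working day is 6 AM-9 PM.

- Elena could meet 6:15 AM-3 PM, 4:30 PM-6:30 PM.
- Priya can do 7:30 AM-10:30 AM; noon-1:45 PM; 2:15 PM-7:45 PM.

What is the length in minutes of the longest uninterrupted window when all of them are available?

Elena ∩ Priya: 07:30-10:30, 12:00-13:45, 14:15-15:00, 16:30-18:30.
The longest is 07:30-10:30 at 180 minutes.

180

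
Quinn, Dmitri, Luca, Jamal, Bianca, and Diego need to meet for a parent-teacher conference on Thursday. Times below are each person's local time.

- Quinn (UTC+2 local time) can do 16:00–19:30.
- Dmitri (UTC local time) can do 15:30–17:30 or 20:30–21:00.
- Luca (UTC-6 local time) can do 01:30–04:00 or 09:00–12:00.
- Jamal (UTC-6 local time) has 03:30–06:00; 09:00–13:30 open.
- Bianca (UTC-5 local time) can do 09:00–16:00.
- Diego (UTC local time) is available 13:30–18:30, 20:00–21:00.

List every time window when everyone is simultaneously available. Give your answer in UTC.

Quinn in UTC: 14:00-17:30 (subtract 2h to convert from UTC+2).
Dmitri in UTC: 15:30-17:30, 20:30-21:00.
Luca in UTC: 07:30-10:00, 15:00-18:00 (add 6h to convert from UTC-6).
Jamal in UTC: 09:30-12:00, 15:00-19:30 (add 6h to convert from UTC-6).
Bianca in UTC: 14:00-21:00 (add 5h to convert from UTC-5).
Diego in UTC: 13:30-18:30, 20:00-21:00.
Quinn ∩ Dmitri: 15:30-17:30.
Quinn ∩ Dmitri ∩ Luca: 15:30-17:30.
Quinn ∩ Dmitri ∩ Luca ∩ Jamal: 15:30-17:30.
Quinn ∩ Dmitri ∩ Luca ∩ Jamal ∩ Bianca: 15:30-17:30.
Quinn ∩ Dmitri ∩ Luca ∩ Jamal ∩ Bianca ∩ Diego: 15:30-17:30.

15:30-17:30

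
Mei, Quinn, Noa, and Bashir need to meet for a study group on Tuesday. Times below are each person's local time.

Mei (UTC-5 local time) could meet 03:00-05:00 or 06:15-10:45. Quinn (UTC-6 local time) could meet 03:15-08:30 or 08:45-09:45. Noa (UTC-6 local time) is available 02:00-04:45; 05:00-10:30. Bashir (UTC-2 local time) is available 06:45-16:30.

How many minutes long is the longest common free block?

Mei in UTC: 08:00-10:00, 11:15-15:45 (add 5h to convert from UTC-5).
Quinn in UTC: 09:15-14:30, 14:45-15:45 (add 6h to convert from UTC-6).
Noa in UTC: 08:00-10:45, 11:00-16:30 (add 6h to convert from UTC-6).
Bashir in UTC: 08:45-18:30 (add 2h to convert from UTC-2).
Mei ∩ Quinn: 09:15-10:00, 11:15-14:30, 14:45-15:45.
Mei ∩ Quinn ∩ Noa: 09:15-10:00, 11:15-14:30, 14:45-15:45.
Mei ∩ Quinn ∩ Noa ∩ Bashir: 09:15-10:00, 11:15-14:30, 14:45-15:45.
Those are the intersection windows.
The longest is 11:15-14:30 at 195 minutes.

195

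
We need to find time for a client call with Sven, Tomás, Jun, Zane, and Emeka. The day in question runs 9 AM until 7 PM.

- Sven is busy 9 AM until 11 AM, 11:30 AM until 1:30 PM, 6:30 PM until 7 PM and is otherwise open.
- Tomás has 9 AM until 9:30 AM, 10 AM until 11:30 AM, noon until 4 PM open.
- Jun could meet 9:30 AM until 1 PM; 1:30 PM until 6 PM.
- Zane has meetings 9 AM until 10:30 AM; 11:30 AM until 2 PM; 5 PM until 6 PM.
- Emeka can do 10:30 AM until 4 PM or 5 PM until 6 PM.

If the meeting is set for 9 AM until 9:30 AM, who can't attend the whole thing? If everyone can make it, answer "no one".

Emeka, Jun, Sven, Zane

Sven free: 11:00-11:30, 13:30-18:30 (invert busy blocks within the working day).
Tomás free: 09:00-09:30, 10:00-11:30, 12:00-16:00.
Jun free: 09:30-13:00, 13:30-18:00.
Zane free: 10:30-11:30, 14:00-17:00, 18:00-19:00 (invert busy blocks within the working day).
Emeka free: 10:30-16:00, 17:00-18:00.
Sven: not fully free for 09:00-09:30. Tomás: free for 09:00-09:30. Jun: not fully free for 09:00-09:30. Zane: not fully free for 09:00-09:30. Emeka: not fully free for 09:00-09:30.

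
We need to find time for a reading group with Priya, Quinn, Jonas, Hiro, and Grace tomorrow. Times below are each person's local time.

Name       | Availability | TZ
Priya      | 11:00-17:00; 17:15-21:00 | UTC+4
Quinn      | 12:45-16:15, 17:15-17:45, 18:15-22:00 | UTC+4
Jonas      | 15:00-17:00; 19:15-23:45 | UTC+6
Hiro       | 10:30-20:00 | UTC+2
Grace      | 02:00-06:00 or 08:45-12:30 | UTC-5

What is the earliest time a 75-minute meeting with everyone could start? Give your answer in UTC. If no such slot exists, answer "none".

Priya in UTC: 07:00-13:00, 13:15-17:00 (subtract 4h to convert from UTC+4).
Quinn in UTC: 08:45-12:15, 13:15-13:45, 14:15-18:00 (subtract 4h to convert from UTC+4).
Jonas in UTC: 09:00-11:00, 13:15-17:45 (subtract 6h to convert from UTC+6).
Hiro in UTC: 08:30-18:00 (subtract 2h to convert from UTC+2).
Grace in UTC: 07:00-11:00, 13:45-17:30 (add 5h to convert from UTC-5).
Priya ∩ Quinn: 08:45-12:15, 13:15-13:45, 14:15-17:00.
Priya ∩ Quinn ∩ Jonas: 09:00-11:00, 13:15-13:45, 14:15-17:00.
Priya ∩ Quinn ∩ Jonas ∩ Hiro: 09:00-11:00, 13:15-13:45, 14:15-17:00.
Priya ∩ Quinn ∩ Jonas ∩ Hiro ∩ Grace: 09:00-11:00, 14:15-17:00.
The first common window of at least 75 minutes is 09:00-11:00, so the earliest start is 09:00.

09:00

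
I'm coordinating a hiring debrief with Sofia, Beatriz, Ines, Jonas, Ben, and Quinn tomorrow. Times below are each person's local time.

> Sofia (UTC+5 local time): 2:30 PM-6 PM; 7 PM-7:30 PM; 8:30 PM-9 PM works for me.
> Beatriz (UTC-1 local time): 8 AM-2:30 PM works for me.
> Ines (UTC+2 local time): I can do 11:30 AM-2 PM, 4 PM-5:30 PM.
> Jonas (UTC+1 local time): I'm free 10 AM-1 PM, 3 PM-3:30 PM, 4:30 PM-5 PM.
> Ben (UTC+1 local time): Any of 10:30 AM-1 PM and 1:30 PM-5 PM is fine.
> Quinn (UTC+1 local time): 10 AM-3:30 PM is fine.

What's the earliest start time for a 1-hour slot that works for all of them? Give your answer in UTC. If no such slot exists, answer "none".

09:30

Sofia in UTC: 09:30-13:00, 14:00-14:30, 15:30-16:00 (subtract 5h to convert from UTC+5).
Beatriz in UTC: 09:00-15:30 (add 1h to convert from UTC-1).
Ines in UTC: 09:30-12:00, 14:00-15:30 (subtract 2h to convert from UTC+2).
Jonas in UTC: 09:00-12:00, 14:00-14:30, 15:30-16:00 (subtract 1h to convert from UTC+1).
Ben in UTC: 09:30-12:00, 12:30-16:00 (subtract 1h to convert from UTC+1).
Quinn in UTC: 09:00-14:30 (subtract 1h to convert from UTC+1).
Sofia ∩ Beatriz: 09:30-13:00, 14:00-14:30.
Sofia ∩ Beatriz ∩ Ines: 09:30-12:00, 14:00-14:30.
Sofia ∩ Beatriz ∩ Ines ∩ Jonas: 09:30-12:00, 14:00-14:30.
Sofia ∩ Beatriz ∩ Ines ∩ Jonas ∩ Ben: 09:30-12:00, 14:00-14:30.
Sofia ∩ Beatriz ∩ Ines ∩ Jonas ∩ Ben ∩ Quinn: 09:30-12:00, 14:00-14:30.
Those are the intersection windows.
The first common window of at least 60 minutes is 09:30-12:00, so the earliest start is 09:30.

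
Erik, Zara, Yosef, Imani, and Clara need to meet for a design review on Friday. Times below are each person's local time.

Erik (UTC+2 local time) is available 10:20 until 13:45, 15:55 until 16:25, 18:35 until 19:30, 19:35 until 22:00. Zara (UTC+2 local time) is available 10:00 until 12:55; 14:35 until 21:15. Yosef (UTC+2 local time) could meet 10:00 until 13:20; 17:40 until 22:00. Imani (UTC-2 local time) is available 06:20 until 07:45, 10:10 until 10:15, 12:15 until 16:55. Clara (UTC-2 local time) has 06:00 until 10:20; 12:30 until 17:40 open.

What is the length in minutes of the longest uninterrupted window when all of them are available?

Erik in UTC: 08:20-11:45, 13:55-14:25, 16:35-17:30, 17:35-20:00 (subtract 2h to convert from UTC+2).
Zara in UTC: 08:00-10:55, 12:35-19:15 (subtract 2h to convert from UTC+2).
Yosef in UTC: 08:00-11:20, 15:40-20:00 (subtract 2h to convert from UTC+2).
Imani in UTC: 08:20-09:45, 12:10-12:15, 14:15-18:55 (add 2h to convert from UTC-2).
Clara in UTC: 08:00-12:20, 14:30-19:40 (add 2h to convert from UTC-2).
Erik ∩ Zara: 08:20-10:55, 13:55-14:25, 16:35-17:30, 17:35-19:15.
Erik ∩ Zara ∩ Yosef: 08:20-10:55, 16:35-17:30, 17:35-19:15.
Erik ∩ Zara ∩ Yosef ∩ Imani: 08:20-09:45, 16:35-17:30, 17:35-18:55.
Erik ∩ Zara ∩ Yosef ∩ Imani ∩ Clara: 08:20-09:45, 16:35-17:30, 17:35-18:55.
The longest is 08:20-09:45 at 85 minutes.

85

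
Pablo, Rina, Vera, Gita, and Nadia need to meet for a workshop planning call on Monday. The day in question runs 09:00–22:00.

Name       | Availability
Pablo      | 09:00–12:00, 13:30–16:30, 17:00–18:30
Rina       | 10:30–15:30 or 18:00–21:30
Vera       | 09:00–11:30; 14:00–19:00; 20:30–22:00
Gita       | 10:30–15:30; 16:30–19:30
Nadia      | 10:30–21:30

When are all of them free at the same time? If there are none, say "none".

10:30-11:30, 14:00-15:30, 18:00-18:30

Pablo ∩ Rina: 10:30-12:00, 13:30-15:30, 18:00-18:30.
Pablo ∩ Rina ∩ Vera: 10:30-11:30, 14:00-15:30, 18:00-18:30.
Pablo ∩ Rina ∩ Vera ∩ Gita: 10:30-11:30, 14:00-15:30, 18:00-18:30.
Pablo ∩ Rina ∩ Vera ∩ Gita ∩ Nadia: 10:30-11:30, 14:00-15:30, 18:00-18:30.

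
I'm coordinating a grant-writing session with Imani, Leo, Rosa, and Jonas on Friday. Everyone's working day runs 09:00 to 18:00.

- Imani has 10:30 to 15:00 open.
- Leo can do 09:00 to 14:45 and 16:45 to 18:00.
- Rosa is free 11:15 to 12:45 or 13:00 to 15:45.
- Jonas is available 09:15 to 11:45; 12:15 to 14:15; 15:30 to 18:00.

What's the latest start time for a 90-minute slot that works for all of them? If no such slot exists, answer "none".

none

Imani ∩ Leo: 10:30-14:45.
Imani ∩ Leo ∩ Rosa: 11:15-12:45, 13:00-14:45.
Imani ∩ Leo ∩ Rosa ∩ Jonas: 11:15-11:45, 12:15-12:45, 13:00-14:15.
No common window is at least 90 minutes long.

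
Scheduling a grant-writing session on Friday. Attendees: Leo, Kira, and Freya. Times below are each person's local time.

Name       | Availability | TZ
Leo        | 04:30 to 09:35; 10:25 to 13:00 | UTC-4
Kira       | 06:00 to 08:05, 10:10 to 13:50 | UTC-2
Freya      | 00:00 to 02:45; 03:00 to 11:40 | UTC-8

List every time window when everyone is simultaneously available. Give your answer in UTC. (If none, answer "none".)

08:30-10:05, 12:10-13:35, 14:25-15:50

Leo in UTC: 08:30-13:35, 14:25-17:00 (add 4h to convert from UTC-4).
Kira in UTC: 08:00-10:05, 12:10-15:50 (add 2h to convert from UTC-2).
Freya in UTC: 08:00-10:45, 11:00-19:40 (add 8h to convert from UTC-8).
Leo ∩ Kira: 08:30-10:05, 12:10-13:35, 14:25-15:50.
Leo ∩ Kira ∩ Freya: 08:30-10:05, 12:10-13:35, 14:25-15:50.
So the common availability across everyone is 08:30-10:05, 12:10-13:35, 14:25-15:50.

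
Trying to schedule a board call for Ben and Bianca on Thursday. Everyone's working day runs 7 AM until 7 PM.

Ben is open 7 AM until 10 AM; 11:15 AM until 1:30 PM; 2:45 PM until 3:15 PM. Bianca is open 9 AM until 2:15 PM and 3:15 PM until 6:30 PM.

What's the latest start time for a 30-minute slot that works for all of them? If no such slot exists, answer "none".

13:00

Ben ∩ Bianca: 09:00-10:00, 11:15-13:30.
The last common window of at least 30 minutes is 11:15-13:30; a 30-minute meeting can start as late as 13:00 and still end by 13:30.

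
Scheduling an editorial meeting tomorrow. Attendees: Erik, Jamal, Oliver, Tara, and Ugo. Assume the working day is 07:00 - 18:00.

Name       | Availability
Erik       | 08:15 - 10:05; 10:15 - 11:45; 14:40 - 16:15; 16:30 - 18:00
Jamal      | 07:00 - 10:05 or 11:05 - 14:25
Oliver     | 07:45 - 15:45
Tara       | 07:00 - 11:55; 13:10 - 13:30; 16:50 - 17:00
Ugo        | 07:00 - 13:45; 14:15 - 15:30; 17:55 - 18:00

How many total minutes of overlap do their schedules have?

Erik ∩ Jamal: 08:15-10:05, 11:05-11:45.
Erik ∩ Jamal ∩ Oliver: 08:15-10:05, 11:05-11:45.
Erik ∩ Jamal ∩ Oliver ∩ Tara: 08:15-10:05, 11:05-11:45.
Erik ∩ Jamal ∩ Oliver ∩ Tara ∩ Ugo: 08:15-10:05, 11:05-11:45.
Summing the common windows: 110 + 40 = 150 minutes.

150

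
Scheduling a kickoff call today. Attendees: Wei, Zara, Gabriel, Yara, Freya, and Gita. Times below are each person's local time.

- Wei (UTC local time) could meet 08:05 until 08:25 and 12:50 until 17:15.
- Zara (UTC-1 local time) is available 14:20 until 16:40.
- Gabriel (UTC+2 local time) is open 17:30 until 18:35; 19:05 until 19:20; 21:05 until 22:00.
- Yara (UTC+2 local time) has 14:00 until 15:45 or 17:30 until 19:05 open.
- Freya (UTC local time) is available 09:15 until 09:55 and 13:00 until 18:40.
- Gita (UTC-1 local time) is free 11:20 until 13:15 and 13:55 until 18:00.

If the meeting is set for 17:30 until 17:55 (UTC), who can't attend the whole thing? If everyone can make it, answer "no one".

Wei in UTC: 08:05-08:25, 12:50-17:15.
Zara in UTC: 15:20-17:40 (add 1h to convert from UTC-1).
Gabriel in UTC: 15:30-16:35, 17:05-17:20, 19:05-20:00 (subtract 2h to convert from UTC+2).
Yara in UTC: 12:00-13:45, 15:30-17:05 (subtract 2h to convert from UTC+2).
Freya in UTC: 09:15-09:55, 13:00-18:40.
Gita in UTC: 12:20-14:15, 14:55-19:00 (add 1h to convert from UTC-1).
Wei: not fully free for 17:30-17:55. Zara: not fully free for 17:30-17:55. Gabriel: not fully free for 17:30-17:55. Yara: not fully free for 17:30-17:55. Freya: free for 17:30-17:55. Gita: free for 17:30-17:55.

Gabriel, Wei, Yara, Zara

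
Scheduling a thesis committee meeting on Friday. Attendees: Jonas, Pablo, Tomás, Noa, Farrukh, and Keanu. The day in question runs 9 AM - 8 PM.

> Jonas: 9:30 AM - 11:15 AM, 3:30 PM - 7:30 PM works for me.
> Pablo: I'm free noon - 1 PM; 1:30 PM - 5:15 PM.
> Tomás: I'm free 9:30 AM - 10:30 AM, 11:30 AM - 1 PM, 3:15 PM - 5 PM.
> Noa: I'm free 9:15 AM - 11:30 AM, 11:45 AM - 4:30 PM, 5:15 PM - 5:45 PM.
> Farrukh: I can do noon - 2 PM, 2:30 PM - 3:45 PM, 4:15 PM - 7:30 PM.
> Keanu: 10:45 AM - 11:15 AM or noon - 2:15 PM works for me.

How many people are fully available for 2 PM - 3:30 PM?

2

Pablo and Noa can make the full 14:00-15:30 slot — that's 2.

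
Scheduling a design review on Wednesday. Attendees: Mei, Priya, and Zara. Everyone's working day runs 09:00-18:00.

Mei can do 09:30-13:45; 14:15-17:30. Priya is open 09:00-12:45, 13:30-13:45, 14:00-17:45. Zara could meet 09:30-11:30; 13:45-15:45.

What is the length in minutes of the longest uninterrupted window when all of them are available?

Mei ∩ Priya: 09:30-12:45, 13:30-13:45, 14:15-17:30.
Mei ∩ Priya ∩ Zara: 09:30-11:30, 14:15-15:45.
So the common availability across everyone is 09:30-11:30, 14:15-15:45.
The longest is 09:30-11:30 at 120 minutes.

120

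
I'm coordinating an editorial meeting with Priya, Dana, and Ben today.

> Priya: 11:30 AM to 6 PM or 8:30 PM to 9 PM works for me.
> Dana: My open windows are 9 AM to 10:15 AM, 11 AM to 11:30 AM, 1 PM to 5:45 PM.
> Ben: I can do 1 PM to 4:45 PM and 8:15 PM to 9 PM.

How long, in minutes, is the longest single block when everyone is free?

225

Priya ∩ Dana: 13:00-17:45.
Priya ∩ Dana ∩ Ben: 13:00-16:45.
Those are the intersection windows.
The longest is 13:00-16:45 at 225 minutes.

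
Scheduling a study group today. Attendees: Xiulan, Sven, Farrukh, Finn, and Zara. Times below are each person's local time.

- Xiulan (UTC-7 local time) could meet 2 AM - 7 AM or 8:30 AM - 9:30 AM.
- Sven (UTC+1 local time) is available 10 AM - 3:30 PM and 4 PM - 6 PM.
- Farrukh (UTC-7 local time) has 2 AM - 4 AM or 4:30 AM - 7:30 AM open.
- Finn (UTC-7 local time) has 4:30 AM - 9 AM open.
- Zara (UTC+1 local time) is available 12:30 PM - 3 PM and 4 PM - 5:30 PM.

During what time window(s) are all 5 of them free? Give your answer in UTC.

11:30-14:00

Xiulan in UTC: 09:00-14:00, 15:30-16:30 (add 7h to convert from UTC-7).
Sven in UTC: 09:00-14:30, 15:00-17:00 (subtract 1h to convert from UTC+1).
Farrukh in UTC: 09:00-11:00, 11:30-14:30 (add 7h to convert from UTC-7).
Finn in UTC: 11:30-16:00 (add 7h to convert from UTC-7).
Zara in UTC: 11:30-14:00, 15:00-16:30 (subtract 1h to convert from UTC+1).
Xiulan ∩ Sven: 09:00-14:00, 15:30-16:30.
Xiulan ∩ Sven ∩ Farrukh: 09:00-11:00, 11:30-14:00.
Xiulan ∩ Sven ∩ Farrukh ∩ Finn: 11:30-14:00.
Xiulan ∩ Sven ∩ Farrukh ∩ Finn ∩ Zara: 11:30-14:00.
Those are the intersection windows.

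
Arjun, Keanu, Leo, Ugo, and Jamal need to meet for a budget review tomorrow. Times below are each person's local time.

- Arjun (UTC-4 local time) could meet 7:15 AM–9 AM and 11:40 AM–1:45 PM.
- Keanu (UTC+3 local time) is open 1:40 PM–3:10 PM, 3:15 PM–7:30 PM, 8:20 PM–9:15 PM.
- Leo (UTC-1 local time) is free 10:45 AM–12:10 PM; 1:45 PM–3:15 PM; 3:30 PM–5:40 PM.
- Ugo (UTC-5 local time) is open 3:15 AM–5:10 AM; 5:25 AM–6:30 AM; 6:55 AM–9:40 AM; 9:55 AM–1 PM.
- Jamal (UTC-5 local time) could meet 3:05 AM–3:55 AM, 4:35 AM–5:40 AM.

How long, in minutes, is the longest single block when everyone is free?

0

Arjun in UTC: 11:15-13:00, 15:40-17:45 (add 4h to convert from UTC-4).
Keanu in UTC: 10:40-12:10, 12:15-16:30, 17:20-18:15 (subtract 3h to convert from UTC+3).
Leo in UTC: 11:45-13:10, 14:45-16:15, 16:30-18:40 (add 1h to convert from UTC-1).
Ugo in UTC: 08:15-10:10, 10:25-11:30, 11:55-14:40, 14:55-18:00 (add 5h to convert from UTC-5).
Jamal in UTC: 08:05-08:55, 09:35-10:40 (add 5h to convert from UTC-5).
Arjun ∩ Keanu: 11:15-12:10, 12:15-13:00, 15:40-16:30, 17:20-17:45.
Arjun ∩ Keanu ∩ Leo: 11:45-12:10, 12:15-13:00, 15:40-16:15, 17:20-17:45.
Arjun ∩ Keanu ∩ Leo ∩ Ugo: 11:55-12:10, 12:15-13:00, 15:40-16:15, 17:20-17:45.
Arjun ∩ Keanu ∩ Leo ∩ Ugo ∩ Jamal: ∅.
There is no time when everyone is free.
No common window exists, so the longest block is 0 minutes.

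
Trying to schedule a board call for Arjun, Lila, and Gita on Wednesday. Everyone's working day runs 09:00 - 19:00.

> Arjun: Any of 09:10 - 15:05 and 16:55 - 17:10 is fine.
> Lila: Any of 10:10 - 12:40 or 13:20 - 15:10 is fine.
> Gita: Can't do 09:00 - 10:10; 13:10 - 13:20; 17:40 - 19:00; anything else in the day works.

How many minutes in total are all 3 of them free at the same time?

Arjun free: 09:10-15:05, 16:55-17:10.
Lila free: 10:10-12:40, 13:20-15:10.
Gita free: 10:10-13:10, 13:20-17:40 (invert busy blocks within the working day).
Arjun ∩ Lila: 10:10-12:40, 13:20-15:05.
Arjun ∩ Lila ∩ Gita: 10:10-12:40, 13:20-15:05.
Those are the intersection windows.
Summing the common windows: 150 + 105 = 255 minutes.

255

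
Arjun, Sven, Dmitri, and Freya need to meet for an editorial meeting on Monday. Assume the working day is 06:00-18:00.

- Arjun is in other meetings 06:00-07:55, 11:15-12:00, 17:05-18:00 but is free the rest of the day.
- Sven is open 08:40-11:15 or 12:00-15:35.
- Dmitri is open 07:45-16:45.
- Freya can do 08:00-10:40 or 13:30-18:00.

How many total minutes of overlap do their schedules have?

Arjun free: 07:55-11:15, 12:00-17:05 (invert busy blocks within the working day).
Sven free: 08:40-11:15, 12:00-15:35.
Dmitri free: 07:45-16:45.
Freya free: 08:00-10:40, 13:30-18:00.
Arjun ∩ Sven: 08:40-11:15, 12:00-15:35.
Arjun ∩ Sven ∩ Dmitri: 08:40-11:15, 12:00-15:35.
Arjun ∩ Sven ∩ Dmitri ∩ Freya: 08:40-10:40, 13:30-15:35.
So the common availability across everyone is 08:40-10:40, 13:30-15:35.
Summing the common windows: 120 + 125 = 245 minutes.

245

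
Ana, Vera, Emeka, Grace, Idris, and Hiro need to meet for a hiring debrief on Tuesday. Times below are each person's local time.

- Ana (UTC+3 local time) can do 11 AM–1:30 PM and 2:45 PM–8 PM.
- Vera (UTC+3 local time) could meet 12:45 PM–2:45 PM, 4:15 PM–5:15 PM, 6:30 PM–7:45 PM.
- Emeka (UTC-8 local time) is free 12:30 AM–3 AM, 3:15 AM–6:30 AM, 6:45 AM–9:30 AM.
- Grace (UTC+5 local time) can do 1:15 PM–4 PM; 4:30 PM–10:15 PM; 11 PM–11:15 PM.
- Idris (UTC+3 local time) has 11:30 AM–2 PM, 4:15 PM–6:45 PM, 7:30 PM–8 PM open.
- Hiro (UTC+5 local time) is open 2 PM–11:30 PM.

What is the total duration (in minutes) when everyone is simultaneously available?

135

Ana in UTC: 08:00-10:30, 11:45-17:00 (subtract 3h to convert from UTC+3).
Vera in UTC: 09:45-11:45, 13:15-14:15, 15:30-16:45 (subtract 3h to convert from UTC+3).
Emeka in UTC: 08:30-11:00, 11:15-14:30, 14:45-17:30 (add 8h to convert from UTC-8).
Grace in UTC: 08:15-11:00, 11:30-17:15, 18:00-18:15 (subtract 5h to convert from UTC+5).
Idris in UTC: 08:30-11:00, 13:15-15:45, 16:30-17:00 (subtract 3h to convert from UTC+3).
Hiro in UTC: 09:00-18:30 (subtract 5h to convert from UTC+5).
Ana ∩ Vera: 09:45-10:30, 13:15-14:15, 15:30-16:45.
Ana ∩ Vera ∩ Emeka: 09:45-10:30, 13:15-14:15, 15:30-16:45.
Ana ∩ Vera ∩ Emeka ∩ Grace: 09:45-10:30, 13:15-14:15, 15:30-16:45.
Ana ∩ Vera ∩ Emeka ∩ Grace ∩ Idris: 09:45-10:30, 13:15-14:15, 15:30-15:45, 16:30-16:45.
Ana ∩ Vera ∩ Emeka ∩ Grace ∩ Idris ∩ Hiro: 09:45-10:30, 13:15-14:15, 15:30-15:45, 16:30-16:45.
Summing the common windows: 45 + 60 + 15 + 15 = 135 minutes.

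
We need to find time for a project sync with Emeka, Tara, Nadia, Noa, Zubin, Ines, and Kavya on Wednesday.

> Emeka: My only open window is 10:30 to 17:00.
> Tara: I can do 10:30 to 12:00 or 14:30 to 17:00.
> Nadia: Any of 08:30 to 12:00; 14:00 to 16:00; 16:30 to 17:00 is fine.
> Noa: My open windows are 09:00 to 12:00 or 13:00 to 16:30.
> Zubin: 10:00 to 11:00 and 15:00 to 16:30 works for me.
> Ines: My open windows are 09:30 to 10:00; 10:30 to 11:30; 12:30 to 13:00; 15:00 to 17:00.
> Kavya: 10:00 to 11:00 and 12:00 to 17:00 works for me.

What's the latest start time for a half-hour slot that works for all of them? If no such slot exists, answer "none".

15:30

Emeka ∩ Tara: 10:30-12:00, 14:30-17:00.
Emeka ∩ Tara ∩ Nadia: 10:30-12:00, 14:30-16:00, 16:30-17:00.
Emeka ∩ Tara ∩ Nadia ∩ Noa: 10:30-12:00, 14:30-16:00.
Emeka ∩ Tara ∩ Nadia ∩ Noa ∩ Zubin: 10:30-11:00, 15:00-16:00.
Emeka ∩ Tara ∩ Nadia ∩ Noa ∩ Zubin ∩ Ines: 10:30-11:00, 15:00-16:00.
Emeka ∩ Tara ∩ Nadia ∩ Noa ∩ Zubin ∩ Ines ∩ Kavya: 10:30-11:00, 15:00-16:00.
The last common window of at least 30 minutes is 15:00-16:00; a 30-minute meeting can start as late as 15:30 and still end by 16:00.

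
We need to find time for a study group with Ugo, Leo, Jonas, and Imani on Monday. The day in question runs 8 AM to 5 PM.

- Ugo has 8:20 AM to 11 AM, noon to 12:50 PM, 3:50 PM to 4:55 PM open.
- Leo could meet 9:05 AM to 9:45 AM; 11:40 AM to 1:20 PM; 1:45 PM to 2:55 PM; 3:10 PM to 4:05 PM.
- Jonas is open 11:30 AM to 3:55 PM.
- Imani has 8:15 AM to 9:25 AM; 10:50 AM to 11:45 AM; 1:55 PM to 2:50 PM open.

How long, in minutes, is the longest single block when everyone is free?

0

Ugo ∩ Leo: 09:05-09:45, 12:00-12:50, 15:50-16:05.
Ugo ∩ Leo ∩ Jonas: 12:00-12:50, 15:50-15:55.
Ugo ∩ Leo ∩ Jonas ∩ Imani: ∅.
There is no time when everyone is free.
No common window exists, so the longest block is 0 minutes.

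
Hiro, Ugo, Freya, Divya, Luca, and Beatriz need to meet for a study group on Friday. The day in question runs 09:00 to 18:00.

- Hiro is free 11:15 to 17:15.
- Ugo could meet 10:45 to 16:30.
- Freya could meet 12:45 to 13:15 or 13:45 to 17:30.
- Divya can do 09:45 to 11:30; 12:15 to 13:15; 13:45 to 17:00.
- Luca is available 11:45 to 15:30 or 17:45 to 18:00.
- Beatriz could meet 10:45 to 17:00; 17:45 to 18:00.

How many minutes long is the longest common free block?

Hiro ∩ Ugo: 11:15-16:30.
Hiro ∩ Ugo ∩ Freya: 12:45-13:15, 13:45-16:30.
Hiro ∩ Ugo ∩ Freya ∩ Divya: 12:45-13:15, 13:45-16:30.
Hiro ∩ Ugo ∩ Freya ∩ Divya ∩ Luca: 12:45-13:15, 13:45-15:30.
Hiro ∩ Ugo ∩ Freya ∩ Divya ∩ Luca ∩ Beatriz: 12:45-13:15, 13:45-15:30.
Those are the intersection windows.
The longest is 13:45-15:30 at 105 minutes.

105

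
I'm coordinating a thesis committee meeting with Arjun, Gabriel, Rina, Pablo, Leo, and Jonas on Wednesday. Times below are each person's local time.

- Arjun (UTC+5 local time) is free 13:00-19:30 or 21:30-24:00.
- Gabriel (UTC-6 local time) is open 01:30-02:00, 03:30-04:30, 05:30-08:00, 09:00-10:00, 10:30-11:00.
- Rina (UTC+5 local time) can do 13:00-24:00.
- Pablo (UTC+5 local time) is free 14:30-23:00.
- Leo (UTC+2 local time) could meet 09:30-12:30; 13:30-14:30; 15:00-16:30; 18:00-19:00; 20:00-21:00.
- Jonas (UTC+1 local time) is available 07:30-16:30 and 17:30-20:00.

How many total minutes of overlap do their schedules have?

210

Arjun in UTC: 08:00-14:30, 16:30-19:00 (subtract 5h to convert from UTC+5).
Gabriel in UTC: 07:30-08:00, 09:30-10:30, 11:30-14:00, 15:00-16:00, 16:30-17:00 (add 6h to convert from UTC-6).
Rina in UTC: 08:00-19:00 (subtract 5h to convert from UTC+5).
Pablo in UTC: 09:30-18:00 (subtract 5h to convert from UTC+5).
Leo in UTC: 07:30-10:30, 11:30-12:30, 13:00-14:30, 16:00-17:00, 18:00-19:00 (subtract 2h to convert from UTC+2).
Jonas in UTC: 06:30-15:30, 16:30-19:00 (subtract 1h to convert from UTC+1).
Arjun ∩ Gabriel: 09:30-10:30, 11:30-14:00, 16:30-17:00.
Arjun ∩ Gabriel ∩ Rina: 09:30-10:30, 11:30-14:00, 16:30-17:00.
Arjun ∩ Gabriel ∩ Rina ∩ Pablo: 09:30-10:30, 11:30-14:00, 16:30-17:00.
Arjun ∩ Gabriel ∩ Rina ∩ Pablo ∩ Leo: 09:30-10:30, 11:30-12:30, 13:00-14:00, 16:30-17:00.
Arjun ∩ Gabriel ∩ Rina ∩ Pablo ∩ Leo ∩ Jonas: 09:30-10:30, 11:30-12:30, 13:00-14:00, 16:30-17:00.
Summing the common windows: 60 + 60 + 60 + 30 = 210 minutes.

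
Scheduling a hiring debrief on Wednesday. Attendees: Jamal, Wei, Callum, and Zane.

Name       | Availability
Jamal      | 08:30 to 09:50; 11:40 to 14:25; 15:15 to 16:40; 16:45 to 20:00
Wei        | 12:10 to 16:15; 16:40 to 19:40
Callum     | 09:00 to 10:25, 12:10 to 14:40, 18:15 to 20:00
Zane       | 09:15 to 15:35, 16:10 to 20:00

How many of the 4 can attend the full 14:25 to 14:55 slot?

2

Wei and Zane can make the full 14:25-14:55 slot — that's 2.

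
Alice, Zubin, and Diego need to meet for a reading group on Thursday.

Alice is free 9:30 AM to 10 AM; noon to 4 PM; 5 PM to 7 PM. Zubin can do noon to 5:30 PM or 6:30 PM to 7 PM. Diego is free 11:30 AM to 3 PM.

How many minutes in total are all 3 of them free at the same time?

180

Alice ∩ Zubin: 12:00-16:00, 17:00-17:30, 18:30-19:00.
Alice ∩ Zubin ∩ Diego: 12:00-15:00.
Those are the intersection windows.
That's a single block of 180 minutes.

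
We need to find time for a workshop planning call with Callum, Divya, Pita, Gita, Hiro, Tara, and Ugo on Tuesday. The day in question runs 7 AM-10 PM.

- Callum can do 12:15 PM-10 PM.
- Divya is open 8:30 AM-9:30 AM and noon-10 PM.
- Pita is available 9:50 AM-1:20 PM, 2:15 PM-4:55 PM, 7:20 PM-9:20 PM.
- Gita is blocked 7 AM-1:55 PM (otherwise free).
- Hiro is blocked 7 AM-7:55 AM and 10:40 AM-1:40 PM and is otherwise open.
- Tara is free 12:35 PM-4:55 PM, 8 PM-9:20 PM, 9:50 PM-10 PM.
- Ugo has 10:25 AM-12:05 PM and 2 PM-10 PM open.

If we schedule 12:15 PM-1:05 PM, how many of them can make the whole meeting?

3

Callum free: 12:15-22:00.
Divya free: 08:30-09:30, 12:00-22:00.
Pita free: 09:50-13:20, 14:15-16:55, 19:20-21:20.
Gita free: 13:55-22:00 (invert busy blocks within the working day).
Hiro free: 07:55-10:40, 13:40-22:00 (invert busy blocks within the working day).
Tara free: 12:35-16:55, 20:00-21:20, 21:50-22:00.
Ugo free: 10:25-12:05, 14:00-22:00.
Callum, Divya, and Pita can make the full 12:15-13:05 slot — that's 3.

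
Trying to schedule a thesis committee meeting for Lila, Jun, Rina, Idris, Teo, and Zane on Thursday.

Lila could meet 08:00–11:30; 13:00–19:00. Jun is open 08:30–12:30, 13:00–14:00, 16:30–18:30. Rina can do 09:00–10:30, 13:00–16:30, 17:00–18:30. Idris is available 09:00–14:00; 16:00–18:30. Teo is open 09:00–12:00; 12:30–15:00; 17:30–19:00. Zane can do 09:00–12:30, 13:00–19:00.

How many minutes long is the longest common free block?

Lila ∩ Jun: 08:30-11:30, 13:00-14:00, 16:30-18:30.
Lila ∩ Jun ∩ Rina: 09:00-10:30, 13:00-14:00, 17:00-18:30.
Lila ∩ Jun ∩ Rina ∩ Idris: 09:00-10:30, 13:00-14:00, 17:00-18:30.
Lila ∩ Jun ∩ Rina ∩ Idris ∩ Teo: 09:00-10:30, 13:00-14:00, 17:30-18:30.
Lila ∩ Jun ∩ Rina ∩ Idris ∩ Teo ∩ Zane: 09:00-10:30, 13:00-14:00, 17:30-18:30.
Those are the intersection windows.
The longest is 09:00-10:30 at 90 minutes.

90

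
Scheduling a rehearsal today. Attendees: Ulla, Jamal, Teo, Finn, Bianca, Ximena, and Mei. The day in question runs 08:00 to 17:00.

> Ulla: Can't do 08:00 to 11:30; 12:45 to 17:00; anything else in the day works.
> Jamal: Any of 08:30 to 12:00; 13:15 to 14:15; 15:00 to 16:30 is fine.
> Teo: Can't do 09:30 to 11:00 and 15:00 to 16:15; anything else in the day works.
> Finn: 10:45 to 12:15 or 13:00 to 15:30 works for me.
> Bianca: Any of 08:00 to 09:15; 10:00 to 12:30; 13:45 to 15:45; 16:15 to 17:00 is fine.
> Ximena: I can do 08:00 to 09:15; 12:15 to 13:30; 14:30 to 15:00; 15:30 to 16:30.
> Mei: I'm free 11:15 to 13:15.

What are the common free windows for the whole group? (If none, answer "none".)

none

Ulla free: 11:30-12:45 (invert busy blocks within the working day).
Jamal free: 08:30-12:00, 13:15-14:15, 15:00-16:30.
Teo free: 08:00-09:30, 11:00-15:00, 16:15-17:00 (invert busy blocks within the working day).
Finn free: 10:45-12:15, 13:00-15:30.
Bianca free: 08:00-09:15, 10:00-12:30, 13:45-15:45, 16:15-17:00.
Ximena free: 08:00-09:15, 12:15-13:30, 14:30-15:00, 15:30-16:30.
Mei free: 11:15-13:15.
Ulla ∩ Jamal: 11:30-12:00.
Ulla ∩ Jamal ∩ Teo: 11:30-12:00.
Ulla ∩ Jamal ∩ Teo ∩ Finn: 11:30-12:00.
Ulla ∩ Jamal ∩ Teo ∩ Finn ∩ Bianca: 11:30-12:00.
Ulla ∩ Jamal ∩ Teo ∩ Finn ∩ Bianca ∩ Ximena: ∅.
Ulla ∩ Jamal ∩ Teo ∩ Finn ∩ Bianca ∩ Ximena ∩ Mei: ∅.
There is no time when everyone is free.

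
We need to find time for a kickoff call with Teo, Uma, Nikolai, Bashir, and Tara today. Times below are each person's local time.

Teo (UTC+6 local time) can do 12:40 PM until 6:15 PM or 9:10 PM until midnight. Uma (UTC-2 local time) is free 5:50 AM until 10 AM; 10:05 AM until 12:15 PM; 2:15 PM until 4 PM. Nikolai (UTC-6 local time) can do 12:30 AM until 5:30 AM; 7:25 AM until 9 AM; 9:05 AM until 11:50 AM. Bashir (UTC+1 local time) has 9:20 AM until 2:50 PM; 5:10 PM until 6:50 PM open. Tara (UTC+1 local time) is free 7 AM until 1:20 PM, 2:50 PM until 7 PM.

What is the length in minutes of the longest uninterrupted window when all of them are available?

190

Teo in UTC: 06:40-12:15, 15:10-18:00 (subtract 6h to convert from UTC+6).
Uma in UTC: 07:50-12:00, 12:05-14:15, 16:15-18:00 (add 2h to convert from UTC-2).
Nikolai in UTC: 06:30-11:30, 13:25-15:00, 15:05-17:50 (add 6h to convert from UTC-6).
Bashir in UTC: 08:20-13:50, 16:10-17:50 (subtract 1h to convert from UTC+1).
Tara in UTC: 06:00-12:20, 13:50-18:00 (subtract 1h to convert from UTC+1).
Teo ∩ Uma: 07:50-12:00, 12:05-12:15, 16:15-18:00.
Teo ∩ Uma ∩ Nikolai: 07:50-11:30, 16:15-17:50.
Teo ∩ Uma ∩ Nikolai ∩ Bashir: 08:20-11:30, 16:15-17:50.
Teo ∩ Uma ∩ Nikolai ∩ Bashir ∩ Tara: 08:20-11:30, 16:15-17:50.
So the common availability across everyone is 08:20-11:30, 16:15-17:50.
The longest is 08:20-11:30 at 190 minutes.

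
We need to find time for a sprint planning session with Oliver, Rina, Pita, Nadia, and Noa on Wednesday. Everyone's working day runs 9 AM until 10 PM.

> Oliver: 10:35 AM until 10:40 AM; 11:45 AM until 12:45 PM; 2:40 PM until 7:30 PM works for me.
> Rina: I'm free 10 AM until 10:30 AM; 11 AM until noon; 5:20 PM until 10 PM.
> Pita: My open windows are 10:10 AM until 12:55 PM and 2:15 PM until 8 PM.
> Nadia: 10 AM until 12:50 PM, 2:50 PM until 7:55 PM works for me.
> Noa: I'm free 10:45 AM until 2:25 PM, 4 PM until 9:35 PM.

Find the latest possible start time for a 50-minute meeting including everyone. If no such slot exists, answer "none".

18:40

Oliver ∩ Rina: 11:45-12:00, 17:20-19:30.
Oliver ∩ Rina ∩ Pita: 11:45-12:00, 17:20-19:30.
Oliver ∩ Rina ∩ Pita ∩ Nadia: 11:45-12:00, 17:20-19:30.
Oliver ∩ Rina ∩ Pita ∩ Nadia ∩ Noa: 11:45-12:00, 17:20-19:30.
The last common window of at least 50 minutes is 17:20-19:30; a 50-minute meeting can start as late as 18:40 and still end by 19:30.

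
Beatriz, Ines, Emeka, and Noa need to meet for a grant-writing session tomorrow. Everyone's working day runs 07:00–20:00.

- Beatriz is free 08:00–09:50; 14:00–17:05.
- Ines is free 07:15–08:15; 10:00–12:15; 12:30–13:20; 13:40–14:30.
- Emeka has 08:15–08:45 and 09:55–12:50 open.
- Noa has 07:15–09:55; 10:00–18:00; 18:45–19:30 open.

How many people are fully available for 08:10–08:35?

2

Beatriz and Noa can make the full 08:10-08:35 slot — that's 2.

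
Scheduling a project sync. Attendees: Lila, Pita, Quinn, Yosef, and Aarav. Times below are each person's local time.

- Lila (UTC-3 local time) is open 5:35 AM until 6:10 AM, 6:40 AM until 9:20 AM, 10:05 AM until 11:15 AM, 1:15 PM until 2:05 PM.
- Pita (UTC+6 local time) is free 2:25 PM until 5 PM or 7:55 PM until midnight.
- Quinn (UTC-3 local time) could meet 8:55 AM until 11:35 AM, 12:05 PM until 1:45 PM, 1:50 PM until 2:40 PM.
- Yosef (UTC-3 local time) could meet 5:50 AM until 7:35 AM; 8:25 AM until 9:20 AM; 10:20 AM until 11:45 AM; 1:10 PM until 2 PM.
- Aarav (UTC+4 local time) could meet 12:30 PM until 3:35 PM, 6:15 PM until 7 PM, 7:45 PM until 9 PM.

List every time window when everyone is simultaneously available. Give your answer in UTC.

Lila in UTC: 08:35-09:10, 09:40-12:20, 13:05-14:15, 16:15-17:05 (add 3h to convert from UTC-3).
Pita in UTC: 08:25-11:00, 13:55-18:00 (subtract 6h to convert from UTC+6).
Quinn in UTC: 11:55-14:35, 15:05-16:45, 16:50-17:40 (add 3h to convert from UTC-3).
Yosef in UTC: 08:50-10:35, 11:25-12:20, 13:20-14:45, 16:10-17:00 (add 3h to convert from UTC-3).
Aarav in UTC: 08:30-11:35, 14:15-15:00, 15:45-17:00 (subtract 4h to convert from UTC+4).
Lila ∩ Pita: 08:35-09:10, 09:40-11:00, 13:55-14:15, 16:15-17:05.
Lila ∩ Pita ∩ Quinn: 13:55-14:15, 16:15-16:45, 16:50-17:05.
Lila ∩ Pita ∩ Quinn ∩ Yosef: 13:55-14:15, 16:15-16:45, 16:50-17:00.
Lila ∩ Pita ∩ Quinn ∩ Yosef ∩ Aarav: 16:15-16:45, 16:50-17:00.

16:15-16:45, 16:50-17:00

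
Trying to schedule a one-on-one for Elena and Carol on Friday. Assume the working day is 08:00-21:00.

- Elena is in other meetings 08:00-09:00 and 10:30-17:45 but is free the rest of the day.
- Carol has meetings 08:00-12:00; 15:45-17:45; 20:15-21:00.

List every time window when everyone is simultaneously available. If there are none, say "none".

17:45-20:15

Elena free: 09:00-10:30, 17:45-21:00 (invert busy blocks within the working day).
Carol free: 12:00-15:45, 17:45-20:15 (invert busy blocks within the working day).
Elena ∩ Carol: 17:45-20:15.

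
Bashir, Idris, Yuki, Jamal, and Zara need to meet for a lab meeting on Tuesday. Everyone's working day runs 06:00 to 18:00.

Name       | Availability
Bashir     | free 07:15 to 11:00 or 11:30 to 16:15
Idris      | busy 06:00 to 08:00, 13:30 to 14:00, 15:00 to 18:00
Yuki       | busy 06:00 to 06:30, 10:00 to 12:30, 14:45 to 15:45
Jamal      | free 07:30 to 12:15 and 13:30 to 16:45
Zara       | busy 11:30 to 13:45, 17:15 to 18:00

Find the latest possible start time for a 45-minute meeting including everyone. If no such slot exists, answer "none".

14:00

Bashir free: 07:15-11:00, 11:30-16:15.
Idris free: 08:00-13:30, 14:00-15:00 (invert busy blocks within the working day).
Yuki free: 06:30-10:00, 12:30-14:45, 15:45-18:00 (invert busy blocks within the working day).
Jamal free: 07:30-12:15, 13:30-16:45.
Zara free: 06:00-11:30, 13:45-17:15 (invert busy blocks within the working day).
Bashir ∩ Idris: 08:00-11:00, 11:30-13:30, 14:00-15:00.
Bashir ∩ Idris ∩ Yuki: 08:00-10:00, 12:30-13:30, 14:00-14:45.
Bashir ∩ Idris ∩ Yuki ∩ Jamal: 08:00-10:00, 14:00-14:45.
Bashir ∩ Idris ∩ Yuki ∩ Jamal ∩ Zara: 08:00-10:00, 14:00-14:45.
So the common availability across everyone is 08:00-10:00, 14:00-14:45.
The last common window of at least 45 minutes is 14:00-14:45; a 45-minute meeting can start as late as 14:00 and still end by 14:45.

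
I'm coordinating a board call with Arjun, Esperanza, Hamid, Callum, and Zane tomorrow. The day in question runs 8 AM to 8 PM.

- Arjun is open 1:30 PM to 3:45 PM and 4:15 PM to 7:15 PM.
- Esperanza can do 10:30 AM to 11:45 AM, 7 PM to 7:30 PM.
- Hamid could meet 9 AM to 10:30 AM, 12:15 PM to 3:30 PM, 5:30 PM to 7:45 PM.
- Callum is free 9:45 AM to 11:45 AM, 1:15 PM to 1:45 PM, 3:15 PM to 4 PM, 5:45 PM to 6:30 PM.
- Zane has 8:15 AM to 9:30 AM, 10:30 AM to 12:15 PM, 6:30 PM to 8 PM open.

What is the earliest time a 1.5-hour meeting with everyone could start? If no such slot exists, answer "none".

none

Arjun ∩ Esperanza: 19:00-19:15.
Arjun ∩ Esperanza ∩ Hamid: 19:00-19:15.
Arjun ∩ Esperanza ∩ Hamid ∩ Callum: ∅.
Arjun ∩ Esperanza ∩ Hamid ∩ Callum ∩ Zane: ∅.
There is no time when everyone is free.
No common window is at least 90 minutes long.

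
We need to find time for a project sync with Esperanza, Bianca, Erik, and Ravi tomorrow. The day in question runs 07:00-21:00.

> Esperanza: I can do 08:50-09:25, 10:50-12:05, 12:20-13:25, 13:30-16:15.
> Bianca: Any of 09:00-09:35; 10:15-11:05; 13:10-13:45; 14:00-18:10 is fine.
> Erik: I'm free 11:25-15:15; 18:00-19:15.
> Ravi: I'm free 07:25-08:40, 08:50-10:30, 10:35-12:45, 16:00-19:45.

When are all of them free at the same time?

none

Esperanza ∩ Bianca: 09:00-09:25, 10:50-11:05, 13:10-13:25, 13:30-13:45, 14:00-16:15.
Esperanza ∩ Bianca ∩ Erik: 13:10-13:25, 13:30-13:45, 14:00-15:15.
Esperanza ∩ Bianca ∩ Erik ∩ Ravi: ∅.
There is no time when everyone is free.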